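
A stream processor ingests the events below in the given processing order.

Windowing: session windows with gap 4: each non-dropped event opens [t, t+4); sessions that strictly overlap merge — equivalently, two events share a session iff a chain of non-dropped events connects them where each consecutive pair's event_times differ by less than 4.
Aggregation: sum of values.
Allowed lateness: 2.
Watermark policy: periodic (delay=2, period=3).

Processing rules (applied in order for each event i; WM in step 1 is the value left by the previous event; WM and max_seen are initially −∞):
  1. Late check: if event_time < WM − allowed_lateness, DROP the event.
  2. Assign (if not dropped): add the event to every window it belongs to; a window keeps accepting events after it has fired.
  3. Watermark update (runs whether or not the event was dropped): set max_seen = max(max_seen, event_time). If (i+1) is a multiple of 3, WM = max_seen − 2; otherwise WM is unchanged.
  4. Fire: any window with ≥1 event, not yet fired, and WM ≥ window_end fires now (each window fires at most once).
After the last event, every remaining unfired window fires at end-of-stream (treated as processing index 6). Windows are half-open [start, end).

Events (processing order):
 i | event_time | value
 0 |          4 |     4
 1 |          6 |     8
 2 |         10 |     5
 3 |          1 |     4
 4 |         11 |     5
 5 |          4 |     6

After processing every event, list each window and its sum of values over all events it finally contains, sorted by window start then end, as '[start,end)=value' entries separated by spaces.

i=0 t=4 v=4: → [4,8); WM=−∞
i=1 t=6 v=8: → [4,10); WM=−∞
i=2 t=10 v=5: → [10,14); WM=8
i=3 t=1 v=4: DROP (t<8-2); WM=8
i=4 t=11 v=5: → [10,15); WM=8
i=5 t=4 v=6: DROP (t<8-2); WM=9

[4,10)=12 [10,15)=10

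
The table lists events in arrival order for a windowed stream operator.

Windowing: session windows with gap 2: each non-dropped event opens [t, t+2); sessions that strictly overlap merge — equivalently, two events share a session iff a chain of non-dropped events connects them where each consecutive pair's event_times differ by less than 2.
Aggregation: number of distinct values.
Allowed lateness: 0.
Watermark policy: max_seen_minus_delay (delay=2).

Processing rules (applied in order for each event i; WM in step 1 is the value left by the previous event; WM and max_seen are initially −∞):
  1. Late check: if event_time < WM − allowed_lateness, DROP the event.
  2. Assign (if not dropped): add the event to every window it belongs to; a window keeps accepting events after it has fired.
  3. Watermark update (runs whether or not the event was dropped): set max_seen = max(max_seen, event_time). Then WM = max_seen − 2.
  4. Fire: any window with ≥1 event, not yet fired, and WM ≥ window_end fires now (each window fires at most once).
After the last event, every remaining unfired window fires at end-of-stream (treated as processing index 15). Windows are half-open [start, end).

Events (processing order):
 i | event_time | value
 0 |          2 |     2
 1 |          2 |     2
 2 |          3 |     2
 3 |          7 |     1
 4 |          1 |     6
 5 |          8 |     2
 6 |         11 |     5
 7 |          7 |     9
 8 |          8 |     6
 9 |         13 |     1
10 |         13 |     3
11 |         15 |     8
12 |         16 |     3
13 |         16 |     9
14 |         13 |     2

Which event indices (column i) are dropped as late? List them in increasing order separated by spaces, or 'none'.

4 7 8 14

i=0 t=2 v=2: → [2,4); WM=0
i=1 t=2 v=2: → [2,4); WM=0
i=2 t=3 v=2: → [2,5); WM=1
i=3 t=7 v=1: → [7,9); WM=5
i=4 t=1 v=6: DROP (t<5-0); WM=5
i=5 t=8 v=2: → [7,10); WM=6
i=6 t=11 v=5: → [11,13); WM=9
i=7 t=7 v=9: DROP (t<9-0); WM=9
i=8 t=8 v=6: DROP (t<9-0); WM=9
i=9 t=13 v=1: → [13,15); WM=11
i=10 t=13 v=3: → [13,15); WM=11
i=11 t=15 v=8: → [15,17); WM=13
i=12 t=16 v=3: → [15,18); WM=14
i=13 t=16 v=9: → [15,18); WM=14
i=14 t=13 v=2: DROP (t<14-0); WM=14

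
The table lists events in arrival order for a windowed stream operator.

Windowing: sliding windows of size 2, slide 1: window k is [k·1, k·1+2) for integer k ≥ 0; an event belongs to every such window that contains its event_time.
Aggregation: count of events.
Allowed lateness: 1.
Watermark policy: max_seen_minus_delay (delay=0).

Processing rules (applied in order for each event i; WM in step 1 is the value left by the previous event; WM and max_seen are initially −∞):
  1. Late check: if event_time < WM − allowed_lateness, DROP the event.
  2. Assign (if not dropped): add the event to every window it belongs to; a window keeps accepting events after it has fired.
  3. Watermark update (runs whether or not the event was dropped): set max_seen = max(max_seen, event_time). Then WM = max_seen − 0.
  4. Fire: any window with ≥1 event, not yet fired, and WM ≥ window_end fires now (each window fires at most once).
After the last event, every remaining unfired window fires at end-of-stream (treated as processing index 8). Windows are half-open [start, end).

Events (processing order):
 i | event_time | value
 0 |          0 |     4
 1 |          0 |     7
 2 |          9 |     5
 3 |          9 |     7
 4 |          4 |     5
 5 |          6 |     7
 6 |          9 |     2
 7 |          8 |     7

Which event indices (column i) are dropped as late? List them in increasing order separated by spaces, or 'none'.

i=0 t=0 v=4: → [0,2); WM=0
i=1 t=0 v=7: → [0,2); WM=0
i=2 t=9 v=5: → [9,11),[8,10); WM=9; [0,2) fires=2
i=3 t=9 v=7: → [9,11),[8,10); WM=9
i=4 t=4 v=5: DROP (t<9-1); WM=9
i=5 t=6 v=7: DROP (t<9-1); WM=9
i=6 t=9 v=2: → [9,11),[8,10); WM=9
i=7 t=8 v=7: → [8,10),[7,9); WM=9; [7,9) fires=1

4 5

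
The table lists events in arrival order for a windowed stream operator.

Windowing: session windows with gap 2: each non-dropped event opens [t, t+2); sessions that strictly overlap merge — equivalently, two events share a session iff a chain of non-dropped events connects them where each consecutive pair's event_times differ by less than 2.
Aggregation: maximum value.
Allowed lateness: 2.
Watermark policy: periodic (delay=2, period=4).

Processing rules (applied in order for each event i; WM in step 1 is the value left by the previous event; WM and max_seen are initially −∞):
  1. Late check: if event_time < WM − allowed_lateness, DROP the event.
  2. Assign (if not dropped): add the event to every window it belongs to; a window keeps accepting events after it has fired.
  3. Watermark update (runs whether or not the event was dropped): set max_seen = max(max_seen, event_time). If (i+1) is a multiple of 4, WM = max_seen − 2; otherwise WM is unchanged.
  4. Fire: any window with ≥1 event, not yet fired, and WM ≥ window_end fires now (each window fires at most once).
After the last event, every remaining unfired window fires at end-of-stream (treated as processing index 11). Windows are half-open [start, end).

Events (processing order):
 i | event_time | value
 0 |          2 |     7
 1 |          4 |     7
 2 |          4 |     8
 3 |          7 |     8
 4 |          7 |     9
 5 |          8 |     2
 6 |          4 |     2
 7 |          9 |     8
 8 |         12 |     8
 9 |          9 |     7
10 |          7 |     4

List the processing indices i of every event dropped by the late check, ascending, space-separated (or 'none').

i=0 t=2 v=7: → [2,4); WM=−∞
i=1 t=4 v=7: → [4,6); WM=−∞
i=2 t=4 v=8: → [4,6); WM=−∞
i=3 t=7 v=8: → [7,9); WM=5
i=4 t=7 v=9: → [7,9); WM=5
i=5 t=8 v=2: → [7,10); WM=5
i=6 t=4 v=2: → [4,6); WM=5
i=7 t=9 v=8: → [7,11); WM=7
i=8 t=12 v=8: → [12,14); WM=7
i=9 t=9 v=7: → [7,11); WM=7
i=10 t=7 v=4: → [7,11); WM=7

none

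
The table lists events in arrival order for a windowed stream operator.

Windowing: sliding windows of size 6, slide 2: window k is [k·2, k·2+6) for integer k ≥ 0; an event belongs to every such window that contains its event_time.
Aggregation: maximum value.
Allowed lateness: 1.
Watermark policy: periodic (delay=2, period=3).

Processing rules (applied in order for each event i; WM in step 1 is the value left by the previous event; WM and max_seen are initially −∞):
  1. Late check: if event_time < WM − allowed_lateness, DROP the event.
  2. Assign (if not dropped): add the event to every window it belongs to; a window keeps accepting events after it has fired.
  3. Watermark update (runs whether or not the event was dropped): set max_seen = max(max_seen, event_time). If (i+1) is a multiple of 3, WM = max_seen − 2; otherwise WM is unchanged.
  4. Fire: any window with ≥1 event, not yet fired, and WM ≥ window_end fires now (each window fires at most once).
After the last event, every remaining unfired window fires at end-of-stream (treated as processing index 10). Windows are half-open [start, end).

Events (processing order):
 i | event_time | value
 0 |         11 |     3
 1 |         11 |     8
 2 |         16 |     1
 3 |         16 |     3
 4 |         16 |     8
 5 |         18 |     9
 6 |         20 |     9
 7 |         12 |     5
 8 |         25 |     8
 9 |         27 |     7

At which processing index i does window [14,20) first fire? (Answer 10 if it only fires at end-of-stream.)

8

i=0 t=11 v=3: → [10,16),[8,14),[6,12); WM=−∞
i=1 t=11 v=8: → [10,16),[8,14),[6,12); WM=−∞
i=2 t=16 v=1: → [16,22),[14,20),[12,18); WM=14; [6,12) fires=8 [8,14) fires=8
i=3 t=16 v=3: → [16,22),[14,20),[12,18); WM=14
i=4 t=16 v=8: → [16,22),[14,20),[12,18); WM=14
i=5 t=18 v=9: → [18,24),[16,22),[14,20); WM=16; [10,16) fires=8
i=6 t=20 v=9: → [20,26),[18,24),[16,22); WM=16
i=7 t=12 v=5: DROP (t<16-1); WM=16
i=8 t=25 v=8: → [24,30),[22,28),[20,26); WM=23; [12,18) fires=8 [14,20) fires=9 [16,22) fires=9
i=9 t=27 v=7: → [26,32),[24,30),[22,28); WM=23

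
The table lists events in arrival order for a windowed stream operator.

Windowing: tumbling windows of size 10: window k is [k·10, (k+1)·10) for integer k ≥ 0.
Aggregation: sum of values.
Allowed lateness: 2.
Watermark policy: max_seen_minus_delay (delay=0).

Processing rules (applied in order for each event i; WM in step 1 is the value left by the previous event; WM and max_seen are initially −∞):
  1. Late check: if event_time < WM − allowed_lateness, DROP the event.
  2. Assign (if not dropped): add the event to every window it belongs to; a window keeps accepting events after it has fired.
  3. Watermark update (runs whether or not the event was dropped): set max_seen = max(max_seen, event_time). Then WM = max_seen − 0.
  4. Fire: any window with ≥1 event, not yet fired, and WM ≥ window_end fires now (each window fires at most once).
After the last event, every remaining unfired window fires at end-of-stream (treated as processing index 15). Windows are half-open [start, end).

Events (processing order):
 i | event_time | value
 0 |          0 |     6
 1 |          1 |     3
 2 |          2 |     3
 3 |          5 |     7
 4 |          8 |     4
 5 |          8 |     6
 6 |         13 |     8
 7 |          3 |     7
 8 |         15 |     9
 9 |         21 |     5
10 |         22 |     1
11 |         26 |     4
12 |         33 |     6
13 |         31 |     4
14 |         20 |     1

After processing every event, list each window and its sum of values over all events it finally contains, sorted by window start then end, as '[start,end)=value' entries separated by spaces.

[0,10)=29 [10,20)=17 [20,30)=10 [30,40)=10

i=0 t=0 v=6: → [0,10); WM=0
i=1 t=1 v=3: → [0,10); WM=1
i=2 t=2 v=3: → [0,10); WM=2
i=3 t=5 v=7: → [0,10); WM=5
i=4 t=8 v=4: → [0,10); WM=8
i=5 t=8 v=6: → [0,10); WM=8
i=6 t=13 v=8: → [10,20); WM=13; [0,10) fires=29
i=7 t=3 v=7: DROP (t<13-2); WM=13
i=8 t=15 v=9: → [10,20); WM=15
i=9 t=21 v=5: → [20,30); WM=21; [10,20) fires=17
i=10 t=22 v=1: → [20,30); WM=22
i=11 t=26 v=4: → [20,30); WM=26
i=12 t=33 v=6: → [30,40); WM=33; [20,30) fires=10
i=13 t=31 v=4: → [30,40); WM=33
i=14 t=20 v=1: DROP (t<33-2); WM=33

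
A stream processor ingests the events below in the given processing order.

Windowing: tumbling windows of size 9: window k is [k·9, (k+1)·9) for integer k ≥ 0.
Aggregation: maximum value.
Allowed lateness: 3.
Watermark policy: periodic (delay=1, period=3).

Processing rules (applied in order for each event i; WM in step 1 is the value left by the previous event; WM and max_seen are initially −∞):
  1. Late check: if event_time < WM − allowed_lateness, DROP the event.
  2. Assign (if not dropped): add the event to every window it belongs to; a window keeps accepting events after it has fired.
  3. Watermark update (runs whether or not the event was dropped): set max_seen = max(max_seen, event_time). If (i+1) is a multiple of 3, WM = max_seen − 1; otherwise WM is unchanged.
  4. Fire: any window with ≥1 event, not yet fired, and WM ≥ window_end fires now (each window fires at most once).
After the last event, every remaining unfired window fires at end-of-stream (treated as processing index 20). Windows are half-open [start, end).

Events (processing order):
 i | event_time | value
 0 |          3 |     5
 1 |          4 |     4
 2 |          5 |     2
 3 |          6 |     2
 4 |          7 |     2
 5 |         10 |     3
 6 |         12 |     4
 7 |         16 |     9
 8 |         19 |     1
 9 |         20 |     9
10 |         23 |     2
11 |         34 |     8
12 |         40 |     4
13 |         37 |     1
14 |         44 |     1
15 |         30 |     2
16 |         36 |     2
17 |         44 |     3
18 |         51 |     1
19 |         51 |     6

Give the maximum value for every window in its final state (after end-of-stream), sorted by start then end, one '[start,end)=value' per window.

[0,9)=5 [9,18)=9 [18,27)=9 [27,36)=8 [36,45)=4 [45,54)=6

i=0 t=3 v=5: → [0,9); WM=−∞
i=1 t=4 v=4: → [0,9); WM=−∞
i=2 t=5 v=2: → [0,9); WM=4
i=3 t=6 v=2: → [0,9); WM=4
i=4 t=7 v=2: → [0,9); WM=4
i=5 t=10 v=3: → [9,18); WM=9; [0,9) fires=5
i=6 t=12 v=4: → [9,18); WM=9
i=7 t=16 v=9: → [9,18); WM=9
i=8 t=19 v=1: → [18,27); WM=18; [9,18) fires=9
i=9 t=20 v=9: → [18,27); WM=18
i=10 t=23 v=2: → [18,27); WM=18
i=11 t=34 v=8: → [27,36); WM=33; [18,27) fires=9
i=12 t=40 v=4: → [36,45); WM=33
i=13 t=37 v=1: → [36,45); WM=33
i=14 t=44 v=1: → [36,45); WM=43; [27,36) fires=8
i=15 t=30 v=2: DROP (t<43-3); WM=43
i=16 t=36 v=2: DROP (t<43-3); WM=43
i=17 t=44 v=3: → [36,45); WM=43
i=18 t=51 v=1: → [45,54); WM=43
i=19 t=51 v=6: → [45,54); WM=43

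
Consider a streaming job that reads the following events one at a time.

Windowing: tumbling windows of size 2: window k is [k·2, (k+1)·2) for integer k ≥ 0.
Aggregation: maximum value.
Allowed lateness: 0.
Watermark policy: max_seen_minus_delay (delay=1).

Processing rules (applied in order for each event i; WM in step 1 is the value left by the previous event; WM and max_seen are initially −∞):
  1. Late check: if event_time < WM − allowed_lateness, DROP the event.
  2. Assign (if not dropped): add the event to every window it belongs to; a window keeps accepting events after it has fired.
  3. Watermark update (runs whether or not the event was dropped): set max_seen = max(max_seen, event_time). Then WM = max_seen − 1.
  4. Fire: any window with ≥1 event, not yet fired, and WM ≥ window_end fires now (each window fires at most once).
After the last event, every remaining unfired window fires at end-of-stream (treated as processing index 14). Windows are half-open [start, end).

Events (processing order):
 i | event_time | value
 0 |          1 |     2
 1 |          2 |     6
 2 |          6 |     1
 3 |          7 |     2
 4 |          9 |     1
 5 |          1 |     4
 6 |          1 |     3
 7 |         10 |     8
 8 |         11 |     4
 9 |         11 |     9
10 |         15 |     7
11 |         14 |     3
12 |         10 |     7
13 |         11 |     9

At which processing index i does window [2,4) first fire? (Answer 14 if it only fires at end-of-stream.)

i=0 t=1 v=2: → [0,2); WM=0
i=1 t=2 v=6: → [2,4); WM=1
i=2 t=6 v=1: → [6,8); WM=5; [0,2) fires=2 [2,4) fires=6
i=3 t=7 v=2: → [6,8); WM=6
i=4 t=9 v=1: → [8,10); WM=8; [6,8) fires=2
i=5 t=1 v=4: DROP (t<8-0); WM=8
i=6 t=1 v=3: DROP (t<8-0); WM=8
i=7 t=10 v=8: → [10,12); WM=9
i=8 t=11 v=4: → [10,12); WM=10; [8,10) fires=1
i=9 t=11 v=9: → [10,12); WM=10
i=10 t=15 v=7: → [14,16); WM=14; [10,12) fires=9
i=11 t=14 v=3: → [14,16); WM=14
i=12 t=10 v=7: DROP (t<14-0); WM=14
i=13 t=11 v=9: DROP (t<14-0); WM=14

2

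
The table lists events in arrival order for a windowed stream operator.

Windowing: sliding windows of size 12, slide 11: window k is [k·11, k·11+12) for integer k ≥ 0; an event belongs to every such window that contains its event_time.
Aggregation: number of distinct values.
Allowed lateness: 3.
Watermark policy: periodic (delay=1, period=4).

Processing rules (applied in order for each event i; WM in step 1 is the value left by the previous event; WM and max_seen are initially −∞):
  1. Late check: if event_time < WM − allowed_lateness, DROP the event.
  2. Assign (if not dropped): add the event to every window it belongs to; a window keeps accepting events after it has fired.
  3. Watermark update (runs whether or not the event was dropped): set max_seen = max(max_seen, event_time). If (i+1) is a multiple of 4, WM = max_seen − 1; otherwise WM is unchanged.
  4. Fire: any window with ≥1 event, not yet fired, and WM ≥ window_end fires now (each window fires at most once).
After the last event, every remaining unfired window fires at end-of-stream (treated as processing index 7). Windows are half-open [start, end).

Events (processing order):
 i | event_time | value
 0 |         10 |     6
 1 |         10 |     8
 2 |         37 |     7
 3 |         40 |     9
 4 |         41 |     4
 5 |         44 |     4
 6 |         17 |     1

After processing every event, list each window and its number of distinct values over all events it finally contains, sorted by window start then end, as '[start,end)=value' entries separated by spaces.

[0,12)=2 [33,45)=3 [44,56)=1

i=0 t=10 v=6: → [0,12); WM=−∞
i=1 t=10 v=8: → [0,12); WM=−∞
i=2 t=37 v=7: → [33,45); WM=−∞
i=3 t=40 v=9: → [33,45); WM=39; [0,12) fires=2
i=4 t=41 v=4: → [33,45); WM=39
i=5 t=44 v=4: → [44,56),[33,45); WM=39
i=6 t=17 v=1: DROP (t<39-3); WM=39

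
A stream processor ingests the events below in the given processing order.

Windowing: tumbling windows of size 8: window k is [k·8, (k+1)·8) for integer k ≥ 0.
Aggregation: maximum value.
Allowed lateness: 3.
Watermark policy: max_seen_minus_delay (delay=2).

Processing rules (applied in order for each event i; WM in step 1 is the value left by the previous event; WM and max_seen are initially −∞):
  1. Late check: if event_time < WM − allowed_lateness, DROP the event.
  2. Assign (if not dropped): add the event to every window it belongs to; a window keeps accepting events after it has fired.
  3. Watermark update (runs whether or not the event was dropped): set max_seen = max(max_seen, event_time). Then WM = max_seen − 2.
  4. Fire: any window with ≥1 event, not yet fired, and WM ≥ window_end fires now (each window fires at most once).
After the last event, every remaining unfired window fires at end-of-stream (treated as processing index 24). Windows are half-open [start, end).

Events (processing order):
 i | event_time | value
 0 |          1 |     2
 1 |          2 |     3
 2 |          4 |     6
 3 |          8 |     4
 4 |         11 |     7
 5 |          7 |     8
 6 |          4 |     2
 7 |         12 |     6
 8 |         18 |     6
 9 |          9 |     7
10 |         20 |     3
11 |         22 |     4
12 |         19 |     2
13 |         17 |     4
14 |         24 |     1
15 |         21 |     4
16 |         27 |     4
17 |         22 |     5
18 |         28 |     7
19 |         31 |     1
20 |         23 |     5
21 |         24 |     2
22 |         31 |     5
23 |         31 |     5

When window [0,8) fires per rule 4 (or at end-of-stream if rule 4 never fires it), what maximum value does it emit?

i=0 t=1 v=2: → [0,8); WM=-1
i=1 t=2 v=3: → [0,8); WM=0
i=2 t=4 v=6: → [0,8); WM=2
i=3 t=8 v=4: → [8,16); WM=6
i=4 t=11 v=7: → [8,16); WM=9; [0,8) fires=6
i=5 t=7 v=8: → [0,8); WM=9
i=6 t=4 v=2: DROP (t<9-3); WM=9
i=7 t=12 v=6: → [8,16); WM=10
i=8 t=18 v=6: → [16,24); WM=16; [8,16) fires=7
i=9 t=9 v=7: DROP (t<16-3); WM=16
i=10 t=20 v=3: → [16,24); WM=18
i=11 t=22 v=4: → [16,24); WM=20
i=12 t=19 v=2: → [16,24); WM=20
i=13 t=17 v=4: → [16,24); WM=20
i=14 t=24 v=1: → [24,32); WM=22
i=15 t=21 v=4: → [16,24); WM=22
i=16 t=27 v=4: → [24,32); WM=25; [16,24) fires=6
i=17 t=22 v=5: → [16,24); WM=25
i=18 t=28 v=7: → [24,32); WM=26
i=19 t=31 v=1: → [24,32); WM=29
i=20 t=23 v=5: DROP (t<29-3); WM=29
i=21 t=24 v=2: DROP (t<29-3); WM=29
i=22 t=31 v=5: → [24,32); WM=29
i=23 t=31 v=5: → [24,32); WM=29

6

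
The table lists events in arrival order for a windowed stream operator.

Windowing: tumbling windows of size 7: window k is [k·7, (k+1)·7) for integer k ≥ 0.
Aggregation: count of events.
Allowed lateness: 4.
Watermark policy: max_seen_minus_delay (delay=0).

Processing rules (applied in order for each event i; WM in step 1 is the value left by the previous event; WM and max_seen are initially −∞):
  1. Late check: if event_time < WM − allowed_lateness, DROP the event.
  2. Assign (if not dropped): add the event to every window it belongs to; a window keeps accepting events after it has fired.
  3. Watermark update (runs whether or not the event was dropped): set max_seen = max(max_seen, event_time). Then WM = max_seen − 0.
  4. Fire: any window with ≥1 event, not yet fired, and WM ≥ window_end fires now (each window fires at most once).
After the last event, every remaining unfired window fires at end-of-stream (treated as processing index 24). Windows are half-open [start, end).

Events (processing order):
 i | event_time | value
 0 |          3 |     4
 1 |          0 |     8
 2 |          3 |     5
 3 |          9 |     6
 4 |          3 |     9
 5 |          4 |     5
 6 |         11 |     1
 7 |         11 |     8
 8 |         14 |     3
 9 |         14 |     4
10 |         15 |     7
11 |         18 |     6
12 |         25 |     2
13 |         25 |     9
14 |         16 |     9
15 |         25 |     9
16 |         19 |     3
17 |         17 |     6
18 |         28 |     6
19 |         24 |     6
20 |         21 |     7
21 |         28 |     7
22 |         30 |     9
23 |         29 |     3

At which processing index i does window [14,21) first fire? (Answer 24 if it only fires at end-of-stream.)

12

i=0 t=3 v=4: → [0,7); WM=3
i=1 t=0 v=8: → [0,7); WM=3
i=2 t=3 v=5: → [0,7); WM=3
i=3 t=9 v=6: → [7,14); WM=9; [0,7) fires=3
i=4 t=3 v=9: DROP (t<9-4); WM=9
i=5 t=4 v=5: DROP (t<9-4); WM=9
i=6 t=11 v=1: → [7,14); WM=11
i=7 t=11 v=8: → [7,14); WM=11
i=8 t=14 v=3: → [14,21); WM=14; [7,14) fires=3
i=9 t=14 v=4: → [14,21); WM=14
i=10 t=15 v=7: → [14,21); WM=15
i=11 t=18 v=6: → [14,21); WM=18
i=12 t=25 v=2: → [21,28); WM=25; [14,21) fires=4
i=13 t=25 v=9: → [21,28); WM=25
i=14 t=16 v=9: DROP (t<25-4); WM=25
i=15 t=25 v=9: → [21,28); WM=25
i=16 t=19 v=3: DROP (t<25-4); WM=25
i=17 t=17 v=6: DROP (t<25-4); WM=25
i=18 t=28 v=6: → [28,35); WM=28; [21,28) fires=3
i=19 t=24 v=6: → [21,28); WM=28
i=20 t=21 v=7: DROP (t<28-4); WM=28
i=21 t=28 v=7: → [28,35); WM=28
i=22 t=30 v=9: → [28,35); WM=30
i=23 t=29 v=3: → [28,35); WM=30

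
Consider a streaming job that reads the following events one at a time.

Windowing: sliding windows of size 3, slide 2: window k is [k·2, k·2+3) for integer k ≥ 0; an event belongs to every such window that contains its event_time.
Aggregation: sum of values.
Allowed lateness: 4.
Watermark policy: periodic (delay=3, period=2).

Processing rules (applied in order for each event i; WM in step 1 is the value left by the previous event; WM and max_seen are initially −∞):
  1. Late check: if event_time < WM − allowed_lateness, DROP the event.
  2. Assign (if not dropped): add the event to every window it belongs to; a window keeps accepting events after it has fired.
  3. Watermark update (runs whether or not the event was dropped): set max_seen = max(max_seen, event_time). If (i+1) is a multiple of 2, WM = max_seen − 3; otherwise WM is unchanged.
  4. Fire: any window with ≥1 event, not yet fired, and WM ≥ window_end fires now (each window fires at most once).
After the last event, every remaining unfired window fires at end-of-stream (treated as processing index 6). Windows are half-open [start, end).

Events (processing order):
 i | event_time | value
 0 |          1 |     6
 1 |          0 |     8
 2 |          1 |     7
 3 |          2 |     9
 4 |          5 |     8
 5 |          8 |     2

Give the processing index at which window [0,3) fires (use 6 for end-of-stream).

i=0 t=1 v=6: → [0,3); WM=−∞
i=1 t=0 v=8: → [0,3); WM=-2
i=2 t=1 v=7: → [0,3); WM=-2
i=3 t=2 v=9: → [2,5),[0,3); WM=-1
i=4 t=5 v=8: → [4,7); WM=-1
i=5 t=8 v=2: → [8,11),[6,9); WM=5; [0,3) fires=30 [2,5) fires=9

5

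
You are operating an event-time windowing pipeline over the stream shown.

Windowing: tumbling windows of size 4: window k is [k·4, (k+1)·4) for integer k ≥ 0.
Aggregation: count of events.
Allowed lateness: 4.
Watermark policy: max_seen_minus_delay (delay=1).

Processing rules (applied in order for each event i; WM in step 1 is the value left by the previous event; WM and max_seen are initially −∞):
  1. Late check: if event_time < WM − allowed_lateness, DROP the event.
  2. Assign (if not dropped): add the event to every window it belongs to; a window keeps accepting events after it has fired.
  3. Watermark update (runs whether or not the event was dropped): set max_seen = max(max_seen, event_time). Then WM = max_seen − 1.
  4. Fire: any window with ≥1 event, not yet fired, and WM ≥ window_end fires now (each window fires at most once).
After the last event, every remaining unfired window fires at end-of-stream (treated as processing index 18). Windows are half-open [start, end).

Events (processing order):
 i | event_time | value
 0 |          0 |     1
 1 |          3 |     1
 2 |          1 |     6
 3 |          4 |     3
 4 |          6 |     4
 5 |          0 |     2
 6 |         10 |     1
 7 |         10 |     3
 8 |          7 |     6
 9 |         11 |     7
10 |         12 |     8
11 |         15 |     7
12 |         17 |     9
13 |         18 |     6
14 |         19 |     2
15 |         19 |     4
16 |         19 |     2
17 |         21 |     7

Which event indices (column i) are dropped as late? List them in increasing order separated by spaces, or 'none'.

5

i=0 t=0 v=1: → [0,4); WM=-1
i=1 t=3 v=1: → [0,4); WM=2
i=2 t=1 v=6: → [0,4); WM=2
i=3 t=4 v=3: → [4,8); WM=3
i=4 t=6 v=4: → [4,8); WM=5; [0,4) fires=3
i=5 t=0 v=2: DROP (t<5-4); WM=5
i=6 t=10 v=1: → [8,12); WM=9; [4,8) fires=2
i=7 t=10 v=3: → [8,12); WM=9
i=8 t=7 v=6: → [4,8); WM=9
i=9 t=11 v=7: → [8,12); WM=10
i=10 t=12 v=8: → [12,16); WM=11
i=11 t=15 v=7: → [12,16); WM=14; [8,12) fires=3
i=12 t=17 v=9: → [16,20); WM=16; [12,16) fires=2
i=13 t=18 v=6: → [16,20); WM=17
i=14 t=19 v=2: → [16,20); WM=18
i=15 t=19 v=4: → [16,20); WM=18
i=16 t=19 v=2: → [16,20); WM=18
i=17 t=21 v=7: → [20,24); WM=20; [16,20) fires=5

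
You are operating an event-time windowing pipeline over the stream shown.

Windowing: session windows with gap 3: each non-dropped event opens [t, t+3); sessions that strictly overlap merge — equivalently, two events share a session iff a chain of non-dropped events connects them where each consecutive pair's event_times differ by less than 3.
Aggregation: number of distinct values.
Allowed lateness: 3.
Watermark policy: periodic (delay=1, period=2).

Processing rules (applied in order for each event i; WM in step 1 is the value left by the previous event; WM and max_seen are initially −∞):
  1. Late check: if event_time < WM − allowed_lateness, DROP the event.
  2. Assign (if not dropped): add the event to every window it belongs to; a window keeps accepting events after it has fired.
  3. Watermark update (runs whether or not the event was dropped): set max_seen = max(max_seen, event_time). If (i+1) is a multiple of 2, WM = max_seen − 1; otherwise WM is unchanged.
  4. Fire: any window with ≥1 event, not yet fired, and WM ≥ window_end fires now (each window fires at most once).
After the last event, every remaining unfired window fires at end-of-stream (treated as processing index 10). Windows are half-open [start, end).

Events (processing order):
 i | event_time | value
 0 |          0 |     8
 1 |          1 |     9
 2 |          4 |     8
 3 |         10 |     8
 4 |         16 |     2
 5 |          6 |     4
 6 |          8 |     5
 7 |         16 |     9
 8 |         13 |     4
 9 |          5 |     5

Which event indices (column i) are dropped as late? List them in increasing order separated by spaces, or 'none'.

i=0 t=0 v=8: → [0,3); WM=−∞
i=1 t=1 v=9: → [0,4); WM=0
i=2 t=4 v=8: → [4,7); WM=0
i=3 t=10 v=8: → [10,13); WM=9
i=4 t=16 v=2: → [16,19); WM=9
i=5 t=6 v=4: → [4,9); WM=15
i=6 t=8 v=5: DROP (t<15-3); WM=15
i=7 t=16 v=9: → [16,19); WM=15
i=8 t=13 v=4: → [13,16); WM=15
i=9 t=5 v=5: DROP (t<15-3); WM=15

6 9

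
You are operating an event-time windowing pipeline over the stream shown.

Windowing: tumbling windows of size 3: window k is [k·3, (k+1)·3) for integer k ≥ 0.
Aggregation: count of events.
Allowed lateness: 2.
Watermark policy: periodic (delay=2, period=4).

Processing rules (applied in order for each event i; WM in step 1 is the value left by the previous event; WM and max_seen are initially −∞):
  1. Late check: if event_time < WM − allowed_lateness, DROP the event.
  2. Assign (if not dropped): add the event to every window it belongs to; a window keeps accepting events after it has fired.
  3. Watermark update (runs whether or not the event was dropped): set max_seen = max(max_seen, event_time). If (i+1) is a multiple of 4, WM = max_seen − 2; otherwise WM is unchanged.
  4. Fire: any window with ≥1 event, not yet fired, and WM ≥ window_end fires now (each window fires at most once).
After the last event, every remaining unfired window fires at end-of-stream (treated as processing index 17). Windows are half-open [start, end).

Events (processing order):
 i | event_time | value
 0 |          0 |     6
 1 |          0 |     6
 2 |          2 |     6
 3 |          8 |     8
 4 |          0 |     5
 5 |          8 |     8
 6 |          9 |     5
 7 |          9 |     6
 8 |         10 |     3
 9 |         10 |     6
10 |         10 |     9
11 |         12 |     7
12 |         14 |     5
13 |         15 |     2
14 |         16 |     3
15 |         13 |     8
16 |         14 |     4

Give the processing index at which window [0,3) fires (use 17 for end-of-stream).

i=0 t=0 v=6: → [0,3); WM=−∞
i=1 t=0 v=6: → [0,3); WM=−∞
i=2 t=2 v=6: → [0,3); WM=−∞
i=3 t=8 v=8: → [6,9); WM=6; [0,3) fires=3
i=4 t=0 v=5: DROP (t<6-2); WM=6
i=5 t=8 v=8: → [6,9); WM=6
i=6 t=9 v=5: → [9,12); WM=6
i=7 t=9 v=6: → [9,12); WM=7
i=8 t=10 v=3: → [9,12); WM=7
i=9 t=10 v=6: → [9,12); WM=7
i=10 t=10 v=9: → [9,12); WM=7
i=11 t=12 v=7: → [12,15); WM=10; [6,9) fires=2
i=12 t=14 v=5: → [12,15); WM=10
i=13 t=15 v=2: → [15,18); WM=10
i=14 t=16 v=3: → [15,18); WM=10
i=15 t=13 v=8: → [12,15); WM=14; [9,12) fires=5
i=16 t=14 v=4: → [12,15); WM=14

3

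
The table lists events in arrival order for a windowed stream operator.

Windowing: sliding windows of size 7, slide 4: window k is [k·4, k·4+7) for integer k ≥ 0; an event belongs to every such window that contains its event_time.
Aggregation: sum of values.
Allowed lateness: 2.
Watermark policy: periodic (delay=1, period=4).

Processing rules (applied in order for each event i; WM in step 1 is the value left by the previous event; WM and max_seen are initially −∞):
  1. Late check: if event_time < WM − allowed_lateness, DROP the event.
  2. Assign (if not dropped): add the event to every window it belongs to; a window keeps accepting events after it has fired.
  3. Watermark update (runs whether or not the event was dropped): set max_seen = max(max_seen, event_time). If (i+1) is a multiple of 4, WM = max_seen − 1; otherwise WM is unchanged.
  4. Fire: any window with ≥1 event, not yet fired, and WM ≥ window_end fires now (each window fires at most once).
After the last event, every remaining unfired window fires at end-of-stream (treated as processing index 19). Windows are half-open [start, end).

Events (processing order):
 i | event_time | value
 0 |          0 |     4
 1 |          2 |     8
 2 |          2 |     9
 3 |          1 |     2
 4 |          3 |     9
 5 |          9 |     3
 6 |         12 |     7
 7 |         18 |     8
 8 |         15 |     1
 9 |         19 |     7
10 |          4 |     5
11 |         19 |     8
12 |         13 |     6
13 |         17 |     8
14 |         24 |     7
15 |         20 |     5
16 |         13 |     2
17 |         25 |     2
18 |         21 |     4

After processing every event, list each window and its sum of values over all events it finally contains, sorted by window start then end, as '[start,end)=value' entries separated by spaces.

[0,7)=32 [4,11)=3 [8,15)=10 [12,19)=24 [16,23)=40 [20,27)=18 [24,31)=9

i=0 t=0 v=4: → [0,7); WM=−∞
i=1 t=2 v=8: → [0,7); WM=−∞
i=2 t=2 v=9: → [0,7); WM=−∞
i=3 t=1 v=2: → [0,7); WM=1
i=4 t=3 v=9: → [0,7); WM=1
i=5 t=9 v=3: → [8,15),[4,11); WM=1
i=6 t=12 v=7: → [12,19),[8,15); WM=1
i=7 t=18 v=8: → [16,23),[12,19); WM=17; [0,7) fires=32 [4,11) fires=3 [8,15) fires=10
i=8 t=15 v=1: → [12,19); WM=17
i=9 t=19 v=7: → [16,23); WM=17
i=10 t=4 v=5: DROP (t<17-2); WM=17
i=11 t=19 v=8: → [16,23); WM=18
i=12 t=13 v=6: DROP (t<18-2); WM=18
i=13 t=17 v=8: → [16,23),[12,19); WM=18
i=14 t=24 v=7: → [24,31),[20,27); WM=18
i=15 t=20 v=5: → [20,27),[16,23); WM=23; [12,19) fires=24 [16,23) fires=36
i=16 t=13 v=2: DROP (t<23-2); WM=23
i=17 t=25 v=2: → [24,31),[20,27); WM=23
i=18 t=21 v=4: → [20,27),[16,23); WM=23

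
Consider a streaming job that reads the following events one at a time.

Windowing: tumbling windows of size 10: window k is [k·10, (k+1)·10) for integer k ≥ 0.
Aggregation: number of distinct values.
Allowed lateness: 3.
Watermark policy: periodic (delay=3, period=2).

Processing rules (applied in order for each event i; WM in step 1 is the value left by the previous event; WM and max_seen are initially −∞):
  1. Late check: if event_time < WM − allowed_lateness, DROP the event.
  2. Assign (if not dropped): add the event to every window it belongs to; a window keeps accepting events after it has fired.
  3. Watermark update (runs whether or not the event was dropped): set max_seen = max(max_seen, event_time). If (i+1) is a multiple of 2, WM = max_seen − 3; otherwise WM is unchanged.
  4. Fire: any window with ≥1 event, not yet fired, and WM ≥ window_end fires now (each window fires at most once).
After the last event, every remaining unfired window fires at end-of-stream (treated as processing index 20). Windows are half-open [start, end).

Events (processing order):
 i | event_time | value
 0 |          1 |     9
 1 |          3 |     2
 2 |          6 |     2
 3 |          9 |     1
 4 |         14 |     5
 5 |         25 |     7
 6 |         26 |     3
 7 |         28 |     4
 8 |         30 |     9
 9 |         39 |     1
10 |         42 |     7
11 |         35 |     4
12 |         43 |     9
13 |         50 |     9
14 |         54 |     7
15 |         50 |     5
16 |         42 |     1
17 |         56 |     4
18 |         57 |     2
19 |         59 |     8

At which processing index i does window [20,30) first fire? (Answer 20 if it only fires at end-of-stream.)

9

i=0 t=1 v=9: → [0,10); WM=−∞
i=1 t=3 v=2: → [0,10); WM=0
i=2 t=6 v=2: → [0,10); WM=0
i=3 t=9 v=1: → [0,10); WM=6
i=4 t=14 v=5: → [10,20); WM=6
i=5 t=25 v=7: → [20,30); WM=22; [0,10) fires=3 [10,20) fires=1
i=6 t=26 v=3: → [20,30); WM=22
i=7 t=28 v=4: → [20,30); WM=25
i=8 t=30 v=9: → [30,40); WM=25
i=9 t=39 v=1: → [30,40); WM=36; [20,30) fires=3
i=10 t=42 v=7: → [40,50); WM=36
i=11 t=35 v=4: → [30,40); WM=39
i=12 t=43 v=9: → [40,50); WM=39
i=13 t=50 v=9: → [50,60); WM=47; [30,40) fires=3
i=14 t=54 v=7: → [50,60); WM=47
i=15 t=50 v=5: → [50,60); WM=51; [40,50) fires=2
i=16 t=42 v=1: DROP (t<51-3); WM=51
i=17 t=56 v=4: → [50,60); WM=53
i=18 t=57 v=2: → [50,60); WM=53
i=19 t=59 v=8: → [50,60); WM=56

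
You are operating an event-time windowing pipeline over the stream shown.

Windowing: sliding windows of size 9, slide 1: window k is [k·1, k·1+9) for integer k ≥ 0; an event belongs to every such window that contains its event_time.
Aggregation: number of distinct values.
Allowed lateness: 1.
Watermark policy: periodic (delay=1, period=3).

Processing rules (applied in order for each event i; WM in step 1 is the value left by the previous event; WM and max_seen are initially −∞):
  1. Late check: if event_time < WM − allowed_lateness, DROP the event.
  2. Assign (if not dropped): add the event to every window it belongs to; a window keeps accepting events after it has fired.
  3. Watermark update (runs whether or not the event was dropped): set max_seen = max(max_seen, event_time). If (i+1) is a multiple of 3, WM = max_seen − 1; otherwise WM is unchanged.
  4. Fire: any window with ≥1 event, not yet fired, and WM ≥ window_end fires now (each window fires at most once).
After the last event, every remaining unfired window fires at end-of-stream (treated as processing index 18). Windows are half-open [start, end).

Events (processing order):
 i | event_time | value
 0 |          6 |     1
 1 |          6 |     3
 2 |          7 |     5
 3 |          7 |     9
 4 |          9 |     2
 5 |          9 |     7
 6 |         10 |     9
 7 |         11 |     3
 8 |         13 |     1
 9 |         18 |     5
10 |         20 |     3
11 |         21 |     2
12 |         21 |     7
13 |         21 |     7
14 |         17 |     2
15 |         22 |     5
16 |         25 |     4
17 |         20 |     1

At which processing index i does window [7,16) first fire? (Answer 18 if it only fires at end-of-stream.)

i=0 t=6 v=1: → [6,15),[5,14),[4,13),[3,12),[2,11),[1,10),[0,9); WM=−∞
i=1 t=6 v=3: → [6,15),[5,14),[4,13),[3,12),[2,11),[1,10),[0,9); WM=−∞
i=2 t=7 v=5: → [7,16),[6,15),[5,14),[4,13),[3,12),[2,11),[1,10),[0,9); WM=6
i=3 t=7 v=9: → [7,16),[6,15),[5,14),[4,13),[3,12),[2,11),[1,10),[0,9); WM=6
i=4 t=9 v=2: → [9,18),[8,17),[7,16),[6,15),[5,14),[4,13),[3,12),[2,11),[1,10); WM=6
i=5 t=9 v=7: → [9,18),[8,17),[7,16),[6,15),[5,14),[4,13),[3,12),[2,11),[1,10); WM=8
i=6 t=10 v=9: → [10,19),[9,18),[8,17),[7,16),[6,15),[5,14),[4,13),[3,12),[2,11); WM=8
i=7 t=11 v=3: → [11,20),[10,19),[9,18),[8,17),[7,16),[6,15),[5,14),[4,13),[3,12); WM=8
i=8 t=13 v=1: → [13,22),[12,21),[11,20),[10,19),[9,18),[8,17),[7,16),[6,15),[5,14); WM=12; [0,9) fires=4 [1,10) fires=6 [2,11) fires=6 [3,12) fires=6
i=9 t=18 v=5: → [18,27),[17,26),[16,25),[15,24),[14,23),[13,22),[12,21),[11,20),[10,19); WM=12
i=10 t=20 v=3: → [20,29),[19,28),[18,27),[17,26),[16,25),[15,24),[14,23),[13,22),[12,21); WM=12
i=11 t=21 v=2: → [21,30),[20,29),[19,28),[18,27),[17,26),[16,25),[15,24),[14,23),[13,22); WM=20; [4,13) fires=6 [5,14) fires=6 [6,15) fires=6 [7,16) fires=6 [8,17) fires=5 [9,18) fires=5 [10,19) fires=4 [11,20) fires=3
i=12 t=21 v=7: → [21,30),[20,29),[19,28),[18,27),[17,26),[16,25),[15,24),[14,23),[13,22); WM=20
i=13 t=21 v=7: → [21,30),[20,29),[19,28),[18,27),[17,26),[16,25),[15,24),[14,23),[13,22); WM=20
i=14 t=17 v=2: DROP (t<20-1); WM=20
i=15 t=22 v=5: → [22,31),[21,30),[20,29),[19,28),[18,27),[17,26),[16,25),[15,24),[14,23); WM=20
i=16 t=25 v=4: → [25,34),[24,33),[23,32),[22,31),[21,30),[20,29),[19,28),[18,27),[17,26); WM=20
i=17 t=20 v=1: → [20,29),[19,28),[18,27),[17,26),[16,25),[15,24),[14,23),[13,22),[12,21); WM=24; [12,21) fires=3 [13,22) fires=5 [14,23) fires=5 [15,24) fires=5

11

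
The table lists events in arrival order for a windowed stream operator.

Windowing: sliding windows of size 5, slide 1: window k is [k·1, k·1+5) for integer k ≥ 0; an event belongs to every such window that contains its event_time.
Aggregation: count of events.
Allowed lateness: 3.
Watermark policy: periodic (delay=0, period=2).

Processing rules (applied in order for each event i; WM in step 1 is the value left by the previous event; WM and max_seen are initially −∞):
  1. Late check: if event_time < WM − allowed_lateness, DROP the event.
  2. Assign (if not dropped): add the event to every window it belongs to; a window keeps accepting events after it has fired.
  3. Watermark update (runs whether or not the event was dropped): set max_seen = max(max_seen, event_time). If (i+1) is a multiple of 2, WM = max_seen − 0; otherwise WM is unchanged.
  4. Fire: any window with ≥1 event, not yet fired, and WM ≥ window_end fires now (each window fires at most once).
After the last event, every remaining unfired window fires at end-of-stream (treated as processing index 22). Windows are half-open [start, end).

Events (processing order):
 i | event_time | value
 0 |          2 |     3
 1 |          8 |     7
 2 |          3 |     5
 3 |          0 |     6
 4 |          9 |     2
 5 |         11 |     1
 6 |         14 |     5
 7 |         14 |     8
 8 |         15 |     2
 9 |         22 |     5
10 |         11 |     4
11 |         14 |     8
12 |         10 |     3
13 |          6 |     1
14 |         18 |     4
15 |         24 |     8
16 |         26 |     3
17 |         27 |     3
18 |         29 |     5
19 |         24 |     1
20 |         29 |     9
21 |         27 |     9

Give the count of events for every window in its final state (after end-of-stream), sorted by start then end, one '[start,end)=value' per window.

i=0 t=2 v=3: → [2,7),[1,6),[0,5); WM=−∞
i=1 t=8 v=7: → [8,13),[7,12),[6,11),[5,10),[4,9); WM=8; [0,5) fires=1 [1,6) fires=1 [2,7) fires=1
i=2 t=3 v=5: DROP (t<8-3); WM=8
i=3 t=0 v=6: DROP (t<8-3); WM=8
i=4 t=9 v=2: → [9,14),[8,13),[7,12),[6,11),[5,10); WM=8
i=5 t=11 v=1: → [11,16),[10,15),[9,14),[8,13),[7,12); WM=11; [4,9) fires=1 [5,10) fires=2 [6,11) fires=2
i=6 t=14 v=5: → [14,19),[13,18),[12,17),[11,16),[10,15); WM=11
i=7 t=14 v=8: → [14,19),[13,18),[12,17),[11,16),[10,15); WM=14; [7,12) fires=3 [8,13) fires=3 [9,14) fires=2
i=8 t=15 v=2: → [15,20),[14,19),[13,18),[12,17),[11,16); WM=14
i=9 t=22 v=5: → [22,27),[21,26),[20,25),[19,24),[18,23); WM=22; [10,15) fires=3 [11,16) fires=4 [12,17) fires=3 [13,18) fires=3 [14,19) fires=3 [15,20) fires=1
i=10 t=11 v=4: DROP (t<22-3); WM=22
i=11 t=14 v=8: DROP (t<22-3); WM=22
i=12 t=10 v=3: DROP (t<22-3); WM=22
i=13 t=6 v=1: DROP (t<22-3); WM=22
i=14 t=18 v=4: DROP (t<22-3); WM=22
i=15 t=24 v=8: → [24,29),[23,28),[22,27),[21,26),[20,25); WM=24; [18,23) fires=1 [19,24) fires=1
i=16 t=26 v=3: → [26,31),[25,30),[24,29),[23,28),[22,27); WM=24
i=17 t=27 v=3: → [27,32),[26,31),[25,30),[24,29),[23,28); WM=27; [20,25) fires=2 [21,26) fires=2 [22,27) fires=3
i=18 t=29 v=5: → [29,34),[28,33),[27,32),[26,31),[25,30); WM=27
i=19 t=24 v=1: → [24,29),[23,28),[22,27),[21,26),[20,25); WM=29; [23,28) fires=4 [24,29) fires=4
i=20 t=29 v=9: → [29,34),[28,33),[27,32),[26,31),[25,30); WM=29
i=21 t=27 v=9: → [27,32),[26,31),[25,30),[24,29),[23,28); WM=29

[0,5)=1 [1,6)=1 [2,7)=1 [4,9)=1 [5,10)=2 [6,11)=2 [7,12)=3 [8,13)=3 [9,14)=2 [10,15)=3 [11,16)=4 [12,17)=3 [13,18)=3 [14,19)=3 [15,20)=1 [18,23)=1 [19,24)=1 [20,25)=3 [21,26)=3 [22,27)=4 [23,28)=5 [24,29)=5 [25,30)=5 [26,31)=5 [27,32)=4 [28,33)=2 [29,34)=2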